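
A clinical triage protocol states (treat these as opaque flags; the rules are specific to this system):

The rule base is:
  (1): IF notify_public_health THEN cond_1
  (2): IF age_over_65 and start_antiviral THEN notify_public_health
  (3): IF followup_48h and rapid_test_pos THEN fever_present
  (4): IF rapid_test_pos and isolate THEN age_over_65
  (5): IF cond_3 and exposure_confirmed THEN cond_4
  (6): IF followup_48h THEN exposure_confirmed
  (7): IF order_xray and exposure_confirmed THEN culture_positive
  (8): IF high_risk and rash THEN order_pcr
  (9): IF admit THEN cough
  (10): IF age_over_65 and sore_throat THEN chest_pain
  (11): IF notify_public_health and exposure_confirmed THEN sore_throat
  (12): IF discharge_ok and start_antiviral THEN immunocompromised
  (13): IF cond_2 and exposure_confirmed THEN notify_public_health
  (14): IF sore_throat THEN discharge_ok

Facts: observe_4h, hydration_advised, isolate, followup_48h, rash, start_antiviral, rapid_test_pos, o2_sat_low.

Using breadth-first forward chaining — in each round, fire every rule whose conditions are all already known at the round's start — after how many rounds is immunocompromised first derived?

Round 1 fires (3), (4), (6), giving fever_present, age_over_65, exposure_confirmed.
Round 2 fires (2), giving notify_public_health.
Round 3 fires (1), (11), giving cond_1, sore_throat.
Round 4 fires (10), (14), giving chest_pain, discharge_ok.
Round 5 fires (12), giving immunocompromised.
immunocompromised first appears in round 5.

5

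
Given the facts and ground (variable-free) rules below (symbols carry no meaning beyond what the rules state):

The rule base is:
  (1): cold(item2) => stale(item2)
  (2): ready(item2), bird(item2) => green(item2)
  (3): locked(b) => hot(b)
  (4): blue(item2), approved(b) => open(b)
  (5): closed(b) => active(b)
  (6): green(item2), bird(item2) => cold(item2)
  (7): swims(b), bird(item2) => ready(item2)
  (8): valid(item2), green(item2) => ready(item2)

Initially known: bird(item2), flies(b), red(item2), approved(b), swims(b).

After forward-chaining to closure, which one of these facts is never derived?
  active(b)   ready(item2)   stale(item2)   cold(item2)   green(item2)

Round 1 — (7), derive ready(item2).
Round 2 — (2), derive green(item2).
Round 3 — (6), derive cold(item2).
Round 4 — (1), derive stale(item2).
Derived: ready(item2) (round 1), green(item2) (round 2), cold(item2) (round 3), stale(item2) (round 4). active(b) never appears in any round.

active(b)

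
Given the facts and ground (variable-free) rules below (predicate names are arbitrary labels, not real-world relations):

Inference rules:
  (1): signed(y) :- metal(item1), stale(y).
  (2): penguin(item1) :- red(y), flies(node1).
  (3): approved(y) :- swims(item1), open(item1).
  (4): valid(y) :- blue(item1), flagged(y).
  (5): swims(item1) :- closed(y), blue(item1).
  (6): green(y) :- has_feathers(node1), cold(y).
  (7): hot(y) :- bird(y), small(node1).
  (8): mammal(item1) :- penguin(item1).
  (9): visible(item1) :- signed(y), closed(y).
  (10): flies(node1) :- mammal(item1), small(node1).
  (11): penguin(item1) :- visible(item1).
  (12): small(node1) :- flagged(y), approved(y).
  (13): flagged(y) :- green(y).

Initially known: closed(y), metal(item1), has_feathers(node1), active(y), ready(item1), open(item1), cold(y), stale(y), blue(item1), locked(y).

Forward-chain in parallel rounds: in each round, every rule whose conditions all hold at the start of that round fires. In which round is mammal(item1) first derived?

Round 1: (1) [signed(y) :- metal(item1), stale(y).]; (5) [swims(item1) :- closed(y), blue(item1).]; (6) [green(y) :- has_feathers(node1), cold(y).]. Adds signed(y), swims(item1), green(y).
Round 2: (3) [approved(y) :- swims(item1), open(item1).]; (9) [visible(item1) :- signed(y), closed(y).]; (13) [flagged(y) :- green(y).]. Adds approved(y), visible(item1), flagged(y).
Round 3: (4) [valid(y) :- blue(item1), flagged(y).]; (11) [penguin(item1) :- visible(item1).]; (12) [small(node1) :- flagged(y), approved(y).]. Adds valid(y), penguin(item1), small(node1).
Round 4: (8) [mammal(item1) :- penguin(item1).]. Adds mammal(item1).
mammal(item1) first appears in round 4.

4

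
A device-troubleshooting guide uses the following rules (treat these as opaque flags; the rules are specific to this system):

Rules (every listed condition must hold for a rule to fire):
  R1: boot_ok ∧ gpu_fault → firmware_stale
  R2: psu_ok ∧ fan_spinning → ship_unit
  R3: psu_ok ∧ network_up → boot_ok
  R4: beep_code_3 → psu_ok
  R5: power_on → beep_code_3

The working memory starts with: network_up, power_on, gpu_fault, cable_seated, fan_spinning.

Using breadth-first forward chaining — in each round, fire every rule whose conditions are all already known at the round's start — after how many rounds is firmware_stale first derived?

Round 1 fires R5, giving beep_code_3.
Round 2 fires R4, giving psu_ok.
Round 3 fires R2, R3, giving ship_unit, boot_ok.
Round 4 fires R1, giving firmware_stale.
firmware_stale first appears in round 4.

4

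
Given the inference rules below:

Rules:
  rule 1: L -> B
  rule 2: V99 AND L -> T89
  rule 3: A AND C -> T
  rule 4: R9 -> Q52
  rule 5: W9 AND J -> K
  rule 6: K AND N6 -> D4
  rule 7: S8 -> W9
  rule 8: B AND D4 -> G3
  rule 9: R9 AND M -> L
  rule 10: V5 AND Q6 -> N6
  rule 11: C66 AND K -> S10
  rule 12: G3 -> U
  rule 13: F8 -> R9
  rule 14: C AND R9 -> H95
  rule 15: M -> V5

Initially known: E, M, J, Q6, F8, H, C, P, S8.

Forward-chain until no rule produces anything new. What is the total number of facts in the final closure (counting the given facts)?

Round 1: rule 7 [S8 -> W9]; rule 13 [F8 -> R9]; rule 15 [M -> V5]. New: W9, R9, V5.
Round 2: rule 4 [R9 -> Q52]; rule 5 [W9 AND J -> K]; rule 9 [R9 AND M -> L]; rule 10 [V5 AND Q6 -> N6]; rule 14 [C AND R9 -> H95]. New: Q52, K, L, N6, H95.
Round 3: rule 1 [L -> B]; rule 6 [K AND N6 -> D4]. New: B, D4.
Round 4: rule 8 [B AND D4 -> G3]. New: G3.
Round 5: rule 12 [G3 -> U]. New: U.
Closure: {B, C, D4, E, F8, G3, H, H95, J, K, L, M, N6, P, Q52, Q6, R9, S8, U, V5, W9} — 21 facts.

21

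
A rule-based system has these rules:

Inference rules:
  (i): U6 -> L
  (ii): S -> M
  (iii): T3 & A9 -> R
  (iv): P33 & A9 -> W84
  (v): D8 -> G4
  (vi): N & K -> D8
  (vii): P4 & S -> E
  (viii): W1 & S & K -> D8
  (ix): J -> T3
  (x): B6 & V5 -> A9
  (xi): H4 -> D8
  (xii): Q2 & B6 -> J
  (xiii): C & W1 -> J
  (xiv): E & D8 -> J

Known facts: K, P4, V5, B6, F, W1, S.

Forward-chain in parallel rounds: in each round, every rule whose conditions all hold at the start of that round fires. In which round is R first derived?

4

[1] (ii) [S -> M]; (vii) [P4 & S -> E]; (viii) [W1 & S & K -> D8]; (x) [B6 & V5 -> A9]. ⇒ new: M, E, D8, A9.
[2] (v) [D8 -> G4]; (xiv) [E & D8 -> J]. ⇒ new: G4, J.
[3] (ix) [J -> T3]. ⇒ new: T3.
[4] (iii) [T3 & A9 -> R]. ⇒ new: R.
R first appears in round 4.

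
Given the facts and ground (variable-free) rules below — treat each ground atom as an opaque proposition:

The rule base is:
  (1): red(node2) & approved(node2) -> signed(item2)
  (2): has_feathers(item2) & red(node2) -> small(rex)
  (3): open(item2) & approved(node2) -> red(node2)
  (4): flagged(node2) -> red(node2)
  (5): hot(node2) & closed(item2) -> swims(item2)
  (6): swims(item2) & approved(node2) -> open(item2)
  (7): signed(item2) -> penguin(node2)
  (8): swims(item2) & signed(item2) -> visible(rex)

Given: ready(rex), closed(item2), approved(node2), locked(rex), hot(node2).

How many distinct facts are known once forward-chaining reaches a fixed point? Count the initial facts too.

11

Round 1 fires (5), giving swims(item2).
Round 2 fires (6), giving open(item2).
Round 3 fires (3), giving red(node2).
Round 4 fires (1), giving signed(item2).
Round 5 fires (7), (8), giving penguin(node2), visible(rex).
Closure: {approved(node2), closed(item2), hot(node2), locked(rex), open(item2), penguin(node2), ready(rex), red(node2), signed(item2), swims(item2), visible(rex)} — 11 facts.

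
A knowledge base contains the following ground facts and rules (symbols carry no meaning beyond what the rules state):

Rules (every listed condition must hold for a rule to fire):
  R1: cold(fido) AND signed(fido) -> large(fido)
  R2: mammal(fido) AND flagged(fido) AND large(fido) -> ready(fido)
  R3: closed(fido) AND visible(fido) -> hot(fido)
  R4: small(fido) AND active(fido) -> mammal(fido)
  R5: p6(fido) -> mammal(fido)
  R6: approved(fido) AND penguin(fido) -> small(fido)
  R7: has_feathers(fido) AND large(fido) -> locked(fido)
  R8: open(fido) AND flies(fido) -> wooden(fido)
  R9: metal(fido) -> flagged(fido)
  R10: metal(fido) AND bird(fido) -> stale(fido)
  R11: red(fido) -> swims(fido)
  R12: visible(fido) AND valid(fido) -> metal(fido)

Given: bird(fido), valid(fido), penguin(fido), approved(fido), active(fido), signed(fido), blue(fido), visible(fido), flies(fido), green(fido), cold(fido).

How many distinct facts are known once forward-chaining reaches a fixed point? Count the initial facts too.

[1] R1 [cold(fido) AND signed(fido) -> large(fido)]; R6 [approved(fido) AND penguin(fido) -> small(fido)]; R12 [visible(fido) AND valid(fido) -> metal(fido)]. ⇒ new: large(fido), small(fido), metal(fido).
[2] R4 [small(fido) AND active(fido) -> mammal(fido)]; R9 [metal(fido) -> flagged(fido)]; R10 [metal(fido) AND bird(fido) -> stale(fido)]. ⇒ new: mammal(fido), flagged(fido), stale(fido).
[3] R2 [mammal(fido) AND flagged(fido) AND large(fido) -> ready(fido)]. ⇒ new: ready(fido).
Closure: {active(fido), approved(fido), bird(fido), blue(fido), cold(fido), flagged(fido), flies(fido), green(fido), large(fido), mammal(fido), metal(fido), penguin(fido), ready(fido), signed(fido), small(fido), stale(fido), valid(fido), visible(fido)} — 18 facts.

18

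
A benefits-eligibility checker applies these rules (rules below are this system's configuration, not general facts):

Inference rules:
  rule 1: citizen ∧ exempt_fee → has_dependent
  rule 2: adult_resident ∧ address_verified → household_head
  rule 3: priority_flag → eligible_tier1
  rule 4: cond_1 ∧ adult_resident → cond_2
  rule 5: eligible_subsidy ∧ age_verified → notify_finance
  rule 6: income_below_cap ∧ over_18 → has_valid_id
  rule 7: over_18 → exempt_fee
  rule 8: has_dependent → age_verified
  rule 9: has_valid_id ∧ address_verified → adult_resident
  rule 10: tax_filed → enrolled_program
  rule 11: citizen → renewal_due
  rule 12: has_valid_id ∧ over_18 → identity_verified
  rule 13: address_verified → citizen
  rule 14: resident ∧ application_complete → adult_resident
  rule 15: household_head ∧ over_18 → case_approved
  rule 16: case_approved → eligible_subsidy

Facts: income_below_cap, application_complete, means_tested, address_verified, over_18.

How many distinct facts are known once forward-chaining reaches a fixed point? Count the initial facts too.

Round 1 — rule 6, rule 7, rule 13, derive has_valid_id, exempt_fee, citizen.
Round 2 — rule 1, rule 9, rule 11, rule 12, derive has_dependent, adult_resident, renewal_due, identity_verified.
Round 3 — rule 2, rule 8, derive household_head, age_verified.
Round 4 — rule 15, derive case_approved.
Round 5 — rule 16, derive eligible_subsidy.
Round 6 — rule 5, derive notify_finance.
Closure: {address_verified, adult_resident, age_verified, application_complete, case_approved, citizen, eligible_subsidy, exempt_fee, has_dependent, has_valid_id, household_head, identity_verified, income_below_cap, means_tested, notify_finance, over_18, renewal_due} — 17 facts.

17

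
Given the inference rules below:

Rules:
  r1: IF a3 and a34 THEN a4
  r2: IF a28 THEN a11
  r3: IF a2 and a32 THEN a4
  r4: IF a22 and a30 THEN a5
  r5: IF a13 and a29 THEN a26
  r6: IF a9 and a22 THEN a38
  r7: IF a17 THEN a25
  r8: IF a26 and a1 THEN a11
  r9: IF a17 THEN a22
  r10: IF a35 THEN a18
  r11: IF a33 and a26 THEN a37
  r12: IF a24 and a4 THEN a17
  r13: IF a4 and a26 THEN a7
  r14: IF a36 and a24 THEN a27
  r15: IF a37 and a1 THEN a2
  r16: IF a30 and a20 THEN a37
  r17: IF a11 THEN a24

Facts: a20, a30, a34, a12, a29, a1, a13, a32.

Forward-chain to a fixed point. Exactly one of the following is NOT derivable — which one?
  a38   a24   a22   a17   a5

Round 1 fires r5, r16, giving a26, a37.
Round 2 fires r8, r15, giving a11, a2.
Round 3 fires r3, r17, giving a4, a24.
Round 4 fires r12, r13, giving a17, a7.
Round 5 fires r7, r9, giving a25, a22.
Round 6 fires r4, giving a5.
Derived: a24 (round 3), a5 (round 6), a17 (round 4), a22 (round 5). a38 never appears in any round.

a38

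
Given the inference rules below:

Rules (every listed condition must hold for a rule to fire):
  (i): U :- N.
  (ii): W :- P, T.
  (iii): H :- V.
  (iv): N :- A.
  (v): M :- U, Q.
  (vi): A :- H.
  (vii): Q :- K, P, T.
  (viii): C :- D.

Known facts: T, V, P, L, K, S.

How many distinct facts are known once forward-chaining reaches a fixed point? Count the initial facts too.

Round 1 fires (ii), (iii), (vii), giving W, H, Q.
Round 2 fires (vi), giving A.
Round 3 fires (iv), giving N.
Round 4 fires (i), giving U.
Round 5 fires (v), giving M.
Closure: {A, H, K, L, M, N, P, Q, S, T, U, V, W} — 13 facts.

13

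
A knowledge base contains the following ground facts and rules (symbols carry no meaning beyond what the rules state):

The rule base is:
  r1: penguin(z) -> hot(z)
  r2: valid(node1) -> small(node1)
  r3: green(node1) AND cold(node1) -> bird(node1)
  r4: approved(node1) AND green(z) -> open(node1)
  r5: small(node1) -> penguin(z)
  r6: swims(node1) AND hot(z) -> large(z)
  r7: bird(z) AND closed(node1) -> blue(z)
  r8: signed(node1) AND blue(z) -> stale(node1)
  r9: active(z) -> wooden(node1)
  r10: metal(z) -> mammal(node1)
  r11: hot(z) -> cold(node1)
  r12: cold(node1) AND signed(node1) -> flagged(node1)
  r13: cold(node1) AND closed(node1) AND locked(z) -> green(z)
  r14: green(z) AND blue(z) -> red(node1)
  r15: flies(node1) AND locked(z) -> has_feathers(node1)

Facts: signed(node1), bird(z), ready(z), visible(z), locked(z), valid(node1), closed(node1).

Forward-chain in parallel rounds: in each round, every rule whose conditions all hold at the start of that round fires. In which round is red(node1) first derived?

Round 1 fires r2, r7, giving small(node1), blue(z).
Round 2 fires r5, r8, giving penguin(z), stale(node1).
Round 3 fires r1, giving hot(z).
Round 4 fires r11, giving cold(node1).
Round 5 fires r12, r13, giving flagged(node1), green(z).
Round 6 fires r14, giving red(node1).
red(node1) first appears in round 6.

6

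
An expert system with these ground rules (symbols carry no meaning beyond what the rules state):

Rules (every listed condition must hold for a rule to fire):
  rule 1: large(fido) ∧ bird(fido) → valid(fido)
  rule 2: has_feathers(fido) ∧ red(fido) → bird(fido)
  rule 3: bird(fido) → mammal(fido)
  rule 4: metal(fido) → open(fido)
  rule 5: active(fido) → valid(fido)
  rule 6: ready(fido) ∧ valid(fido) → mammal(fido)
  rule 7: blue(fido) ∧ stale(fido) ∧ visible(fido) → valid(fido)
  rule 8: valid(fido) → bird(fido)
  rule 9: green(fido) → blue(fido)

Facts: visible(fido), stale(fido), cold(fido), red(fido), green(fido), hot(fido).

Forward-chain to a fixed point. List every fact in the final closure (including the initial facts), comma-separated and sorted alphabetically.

Round 1: rule 9 [green(fido) → blue(fido)]. New: blue(fido).
Round 2: rule 7 [blue(fido) ∧ stale(fido) ∧ visible(fido) → valid(fido)]. New: valid(fido).
Round 3: rule 8 [valid(fido) → bird(fido)]. New: bird(fido).
Round 4: rule 3 [bird(fido) → mammal(fido)]. New: mammal(fido).

bird(fido), blue(fido), cold(fido), green(fido), hot(fido), mammal(fido), red(fido), stale(fido), valid(fido), visible(fido)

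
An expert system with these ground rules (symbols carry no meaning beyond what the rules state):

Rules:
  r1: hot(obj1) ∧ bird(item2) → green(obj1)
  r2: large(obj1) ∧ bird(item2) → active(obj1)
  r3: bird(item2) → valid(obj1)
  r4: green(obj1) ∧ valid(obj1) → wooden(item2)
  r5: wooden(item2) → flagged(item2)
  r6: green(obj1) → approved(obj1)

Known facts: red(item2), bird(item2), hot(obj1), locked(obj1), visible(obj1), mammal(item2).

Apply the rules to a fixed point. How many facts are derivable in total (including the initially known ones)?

11

[1] r1 [hot(obj1) ∧ bird(item2) → green(obj1)]; r3 [bird(item2) → valid(obj1)]. ⇒ new: green(obj1), valid(obj1).
[2] r4 [green(obj1) ∧ valid(obj1) → wooden(item2)]; r6 [green(obj1) → approved(obj1)]. ⇒ new: wooden(item2), approved(obj1).
[3] r5 [wooden(item2) → flagged(item2)]. ⇒ new: flagged(item2).
Closure: {approved(obj1), bird(item2), flagged(item2), green(obj1), hot(obj1), locked(obj1), mammal(item2), red(item2), valid(obj1), visible(obj1), wooden(item2)} — 11 facts.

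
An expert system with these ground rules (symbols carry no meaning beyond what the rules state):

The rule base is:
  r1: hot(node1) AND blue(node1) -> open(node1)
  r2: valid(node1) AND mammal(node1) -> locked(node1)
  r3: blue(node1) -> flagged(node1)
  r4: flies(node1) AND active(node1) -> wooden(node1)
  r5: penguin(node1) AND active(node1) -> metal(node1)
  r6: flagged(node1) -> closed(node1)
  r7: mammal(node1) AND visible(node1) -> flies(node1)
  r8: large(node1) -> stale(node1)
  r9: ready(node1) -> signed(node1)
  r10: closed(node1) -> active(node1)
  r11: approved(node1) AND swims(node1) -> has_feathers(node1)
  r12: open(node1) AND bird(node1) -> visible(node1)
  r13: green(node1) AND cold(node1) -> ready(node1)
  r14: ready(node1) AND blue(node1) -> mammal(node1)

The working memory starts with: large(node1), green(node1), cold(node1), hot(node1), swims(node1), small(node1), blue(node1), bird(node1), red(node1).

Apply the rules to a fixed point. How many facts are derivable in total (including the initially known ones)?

20

Round 1 — r1, r3, r8, r13, derive open(node1), flagged(node1), stale(node1), ready(node1).
Round 2 — r6, r9, r12, r14, derive closed(node1), signed(node1), visible(node1), mammal(node1).
Round 3 — r7, r10, derive flies(node1), active(node1).
Round 4 — r4, derive wooden(node1).
Closure: {active(node1), bird(node1), blue(node1), closed(node1), cold(node1), flagged(node1), flies(node1), green(node1), hot(node1), large(node1), mammal(node1), open(node1), ready(node1), red(node1), signed(node1), small(node1), stale(node1), swims(node1), visible(node1), wooden(node1)} — 20 facts.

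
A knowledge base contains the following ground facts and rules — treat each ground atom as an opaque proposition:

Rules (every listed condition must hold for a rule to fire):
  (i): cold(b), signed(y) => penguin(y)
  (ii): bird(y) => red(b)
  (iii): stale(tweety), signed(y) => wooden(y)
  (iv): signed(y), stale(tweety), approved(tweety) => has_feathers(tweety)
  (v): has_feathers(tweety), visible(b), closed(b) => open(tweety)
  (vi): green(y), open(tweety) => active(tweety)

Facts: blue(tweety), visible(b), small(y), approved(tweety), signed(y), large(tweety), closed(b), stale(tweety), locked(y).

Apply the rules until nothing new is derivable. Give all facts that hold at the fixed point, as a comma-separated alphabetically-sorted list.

approved(tweety), blue(tweety), closed(b), has_feathers(tweety), large(tweety), locked(y), open(tweety), signed(y), small(y), stale(tweety), visible(b), wooden(y)

Round 1: (iii) [stale(tweety), signed(y) => wooden(y)]; (iv) [signed(y), stale(tweety), approved(tweety) => has_feathers(tweety)]. Adds wooden(y), has_feathers(tweety).
Round 2: (v) [has_feathers(tweety), visible(b), closed(b) => open(tweety)]. Adds open(tweety).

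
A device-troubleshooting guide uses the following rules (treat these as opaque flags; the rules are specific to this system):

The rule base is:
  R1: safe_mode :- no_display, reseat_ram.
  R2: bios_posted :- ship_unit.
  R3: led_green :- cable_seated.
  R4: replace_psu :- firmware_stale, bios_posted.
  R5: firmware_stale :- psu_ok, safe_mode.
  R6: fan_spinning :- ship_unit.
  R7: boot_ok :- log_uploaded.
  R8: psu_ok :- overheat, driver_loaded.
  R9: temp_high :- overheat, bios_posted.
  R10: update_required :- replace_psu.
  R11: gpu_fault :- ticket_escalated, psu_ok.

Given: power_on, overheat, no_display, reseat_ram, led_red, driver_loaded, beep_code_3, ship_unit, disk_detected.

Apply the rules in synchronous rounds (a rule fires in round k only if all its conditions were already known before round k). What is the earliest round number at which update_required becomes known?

Round 1 — R1, R2, R6, R8, derive safe_mode, bios_posted, fan_spinning, psu_ok.
Round 2 — R5, R9, derive firmware_stale, temp_high.
Round 3 — R4, derive replace_psu.
Round 4 — R10, derive update_required.
update_required first appears in round 4.

4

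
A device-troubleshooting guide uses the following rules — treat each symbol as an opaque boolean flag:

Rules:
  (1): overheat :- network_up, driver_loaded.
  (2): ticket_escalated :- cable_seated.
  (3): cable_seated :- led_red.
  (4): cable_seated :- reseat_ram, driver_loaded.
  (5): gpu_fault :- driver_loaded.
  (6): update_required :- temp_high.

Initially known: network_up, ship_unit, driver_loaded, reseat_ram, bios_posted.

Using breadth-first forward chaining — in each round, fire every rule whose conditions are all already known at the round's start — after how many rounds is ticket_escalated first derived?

Round 1: (1) [overheat :- network_up, driver_loaded.]; (4) [cable_seated :- reseat_ram, driver_loaded.]; (5) [gpu_fault :- driver_loaded.]. Adds overheat, cable_seated, gpu_fault.
Round 2: (2) [ticket_escalated :- cable_seated.]. Adds ticket_escalated.
ticket_escalated first appears in round 2.

2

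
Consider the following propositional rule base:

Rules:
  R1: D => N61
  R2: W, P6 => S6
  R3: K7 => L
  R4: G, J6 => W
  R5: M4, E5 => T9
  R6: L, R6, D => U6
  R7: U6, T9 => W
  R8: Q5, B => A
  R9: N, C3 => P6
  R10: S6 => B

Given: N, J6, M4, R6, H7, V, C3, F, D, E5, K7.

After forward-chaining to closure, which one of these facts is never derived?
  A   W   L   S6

A

[1] R1 [D => N61]; R3 [K7 => L]; R5 [M4, E5 => T9]; R9 [N, C3 => P6]. ⇒ new: N61, L, T9, P6.
[2] R6 [L, R6, D => U6]. ⇒ new: U6.
[3] R7 [U6, T9 => W]. ⇒ new: W.
[4] R2 [W, P6 => S6]. ⇒ new: S6.
[5] R10 [S6 => B]. ⇒ new: B.
Derived: W (round 3), S6 (round 4), L (round 1). A never appears in any round.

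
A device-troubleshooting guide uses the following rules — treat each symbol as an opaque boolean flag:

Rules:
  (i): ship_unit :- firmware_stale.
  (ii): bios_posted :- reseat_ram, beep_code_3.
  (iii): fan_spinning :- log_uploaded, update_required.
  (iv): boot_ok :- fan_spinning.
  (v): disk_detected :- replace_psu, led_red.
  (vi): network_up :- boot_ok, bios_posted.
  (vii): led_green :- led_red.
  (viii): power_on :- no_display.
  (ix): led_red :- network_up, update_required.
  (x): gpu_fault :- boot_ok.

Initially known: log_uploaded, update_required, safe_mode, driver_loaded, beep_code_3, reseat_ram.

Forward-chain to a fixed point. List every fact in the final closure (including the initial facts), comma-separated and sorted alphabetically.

Round 1: (ii) [bios_posted :- reseat_ram, beep_code_3.]; (iii) [fan_spinning :- log_uploaded, update_required.]. New: bios_posted, fan_spinning.
Round 2: (iv) [boot_ok :- fan_spinning.]. New: boot_ok.
Round 3: (vi) [network_up :- boot_ok, bios_posted.]; (x) [gpu_fault :- boot_ok.]. New: network_up, gpu_fault.
Round 4: (ix) [led_red :- network_up, update_required.]. New: led_red.
Round 5: (vii) [led_green :- led_red.]. New: led_green.

beep_code_3, bios_posted, boot_ok, driver_loaded, fan_spinning, gpu_fault, led_green, led_red, log_uploaded, network_up, reseat_ram, safe_mode, update_required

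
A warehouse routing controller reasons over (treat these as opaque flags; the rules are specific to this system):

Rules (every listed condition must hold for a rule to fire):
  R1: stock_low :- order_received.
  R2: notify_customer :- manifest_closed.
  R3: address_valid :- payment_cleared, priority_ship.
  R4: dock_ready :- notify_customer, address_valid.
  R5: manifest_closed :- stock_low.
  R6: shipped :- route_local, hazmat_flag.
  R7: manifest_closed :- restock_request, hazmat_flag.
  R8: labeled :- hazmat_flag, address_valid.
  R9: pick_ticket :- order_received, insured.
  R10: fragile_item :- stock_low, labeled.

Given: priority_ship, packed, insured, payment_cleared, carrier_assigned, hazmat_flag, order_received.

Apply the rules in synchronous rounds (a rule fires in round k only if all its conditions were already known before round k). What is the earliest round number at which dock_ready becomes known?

Round 1: R1 [stock_low :- order_received.]; R3 [address_valid :- payment_cleared, priority_ship.]; R9 [pick_ticket :- order_received, insured.]. New: stock_low, address_valid, pick_ticket.
Round 2: R5 [manifest_closed :- stock_low.]; R8 [labeled :- hazmat_flag, address_valid.]. New: manifest_closed, labeled.
Round 3: R2 [notify_customer :- manifest_closed.]; R10 [fragile_item :- stock_low, labeled.]. New: notify_customer, fragile_item.
Round 4: R4 [dock_ready :- notify_customer, address_valid.]. New: dock_ready.
dock_ready first appears in round 4.

4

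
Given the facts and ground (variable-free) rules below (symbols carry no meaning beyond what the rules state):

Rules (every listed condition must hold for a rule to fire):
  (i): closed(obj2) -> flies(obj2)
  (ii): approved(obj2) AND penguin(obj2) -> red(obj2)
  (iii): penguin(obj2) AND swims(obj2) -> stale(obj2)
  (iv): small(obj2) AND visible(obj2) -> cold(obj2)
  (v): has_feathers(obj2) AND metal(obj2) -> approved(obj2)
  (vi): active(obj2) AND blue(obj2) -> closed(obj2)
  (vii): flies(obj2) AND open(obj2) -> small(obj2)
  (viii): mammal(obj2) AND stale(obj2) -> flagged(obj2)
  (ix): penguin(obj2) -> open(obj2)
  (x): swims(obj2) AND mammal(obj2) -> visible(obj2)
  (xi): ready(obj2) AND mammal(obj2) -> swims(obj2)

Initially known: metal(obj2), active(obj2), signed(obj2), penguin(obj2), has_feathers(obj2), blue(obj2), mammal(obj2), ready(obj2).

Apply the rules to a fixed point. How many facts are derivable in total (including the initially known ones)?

Round 1: (v) [has_feathers(obj2) AND metal(obj2) -> approved(obj2)]; (vi) [active(obj2) AND blue(obj2) -> closed(obj2)]; (ix) [penguin(obj2) -> open(obj2)]; (xi) [ready(obj2) AND mammal(obj2) -> swims(obj2)]. Adds approved(obj2), closed(obj2), open(obj2), swims(obj2).
Round 2: (i) [closed(obj2) -> flies(obj2)]; (ii) [approved(obj2) AND penguin(obj2) -> red(obj2)]; (iii) [penguin(obj2) AND swims(obj2) -> stale(obj2)]; (x) [swims(obj2) AND mammal(obj2) -> visible(obj2)]. Adds flies(obj2), red(obj2), stale(obj2), visible(obj2).
Round 3: (vii) [flies(obj2) AND open(obj2) -> small(obj2)]; (viii) [mammal(obj2) AND stale(obj2) -> flagged(obj2)]. Adds small(obj2), flagged(obj2).
Round 4: (iv) [small(obj2) AND visible(obj2) -> cold(obj2)]. Adds cold(obj2).
Closure: {active(obj2), approved(obj2), blue(obj2), closed(obj2), cold(obj2), flagged(obj2), flies(obj2), has_feathers(obj2), mammal(obj2), metal(obj2), open(obj2), penguin(obj2), ready(obj2), red(obj2), signed(obj2), small(obj2), stale(obj2), swims(obj2), visible(obj2)} — 19 facts.

19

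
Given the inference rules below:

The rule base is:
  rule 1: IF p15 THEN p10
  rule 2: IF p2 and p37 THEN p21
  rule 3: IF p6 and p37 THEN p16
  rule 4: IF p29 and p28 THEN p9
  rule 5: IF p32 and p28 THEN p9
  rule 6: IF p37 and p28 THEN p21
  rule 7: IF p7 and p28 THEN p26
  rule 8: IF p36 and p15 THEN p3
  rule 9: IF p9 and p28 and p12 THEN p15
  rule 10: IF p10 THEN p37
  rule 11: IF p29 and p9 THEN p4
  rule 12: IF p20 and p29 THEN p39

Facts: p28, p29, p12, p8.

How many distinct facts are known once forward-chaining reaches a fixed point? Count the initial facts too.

Round 1: rule 4 [IF p29 and p28 THEN p9]. New: p9.
Round 2: rule 9 [IF p9 and p28 and p12 THEN p15]; rule 11 [IF p29 and p9 THEN p4]. New: p15, p4.
Round 3: rule 1 [IF p15 THEN p10]. New: p10.
Round 4: rule 10 [IF p10 THEN p37]. New: p37.
Round 5: rule 6 [IF p37 and p28 THEN p21]. New: p21.
Closure: {p10, p12, p15, p21, p28, p29, p37, p4, p8, p9} — 10 facts.

10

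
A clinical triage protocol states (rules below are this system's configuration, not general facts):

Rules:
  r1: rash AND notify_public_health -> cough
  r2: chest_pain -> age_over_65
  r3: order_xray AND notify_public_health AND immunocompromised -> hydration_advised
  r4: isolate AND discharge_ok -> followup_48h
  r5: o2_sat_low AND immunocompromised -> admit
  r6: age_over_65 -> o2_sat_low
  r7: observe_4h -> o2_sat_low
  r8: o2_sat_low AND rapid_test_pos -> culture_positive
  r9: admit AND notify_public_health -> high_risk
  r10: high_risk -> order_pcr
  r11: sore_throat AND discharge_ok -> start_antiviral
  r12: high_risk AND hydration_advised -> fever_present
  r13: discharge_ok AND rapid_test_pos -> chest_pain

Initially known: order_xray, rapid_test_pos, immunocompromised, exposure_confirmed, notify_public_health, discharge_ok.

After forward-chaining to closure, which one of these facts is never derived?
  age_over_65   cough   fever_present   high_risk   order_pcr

cough

Round 1 fires r3, r13, giving hydration_advised, chest_pain.
Round 2 fires r2, giving age_over_65.
Round 3 fires r6, giving o2_sat_low.
Round 4 fires r5, r8, giving admit, culture_positive.
Round 5 fires r9, giving high_risk.
Round 6 fires r10, r12, giving order_pcr, fever_present.
Derived: high_risk (round 5), age_over_65 (round 2), order_pcr (round 6), fever_present (round 6). cough never appears in any round.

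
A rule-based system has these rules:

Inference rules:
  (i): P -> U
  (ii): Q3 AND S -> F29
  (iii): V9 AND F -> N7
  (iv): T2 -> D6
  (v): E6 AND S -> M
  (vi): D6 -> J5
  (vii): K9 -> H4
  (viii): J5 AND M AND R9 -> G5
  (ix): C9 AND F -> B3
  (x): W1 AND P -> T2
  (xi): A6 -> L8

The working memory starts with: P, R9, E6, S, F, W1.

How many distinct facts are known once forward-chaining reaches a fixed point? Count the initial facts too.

12

[1] (i) [P -> U]; (v) [E6 AND S -> M]; (x) [W1 AND P -> T2]. ⇒ new: U, M, T2.
[2] (iv) [T2 -> D6]. ⇒ new: D6.
[3] (vi) [D6 -> J5]. ⇒ new: J5.
[4] (viii) [J5 AND M AND R9 -> G5]. ⇒ new: G5.
Closure: {D6, E6, F, G5, J5, M, P, R9, S, T2, U, W1} — 12 facts.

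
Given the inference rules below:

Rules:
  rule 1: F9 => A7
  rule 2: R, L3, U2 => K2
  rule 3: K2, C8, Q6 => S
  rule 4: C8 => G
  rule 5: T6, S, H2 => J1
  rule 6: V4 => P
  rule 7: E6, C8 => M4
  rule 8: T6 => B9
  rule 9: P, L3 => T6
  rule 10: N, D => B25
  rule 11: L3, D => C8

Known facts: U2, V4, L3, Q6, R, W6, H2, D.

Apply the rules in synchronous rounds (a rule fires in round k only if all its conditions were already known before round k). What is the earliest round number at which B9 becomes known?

Round 1 fires rule 2, rule 6, rule 11, giving K2, P, C8.
Round 2 fires rule 3, rule 4, rule 9, giving S, G, T6.
Round 3 fires rule 5, rule 8, giving J1, B9.
B9 first appears in round 3.

3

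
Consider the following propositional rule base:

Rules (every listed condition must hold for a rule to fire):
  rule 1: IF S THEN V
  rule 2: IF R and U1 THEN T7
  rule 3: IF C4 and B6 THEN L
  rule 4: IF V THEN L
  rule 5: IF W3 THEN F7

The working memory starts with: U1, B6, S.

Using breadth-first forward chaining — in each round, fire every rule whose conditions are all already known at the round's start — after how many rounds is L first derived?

2

Round 1: rule 1 [IF S THEN V]. Adds V.
Round 2: rule 4 [IF V THEN L]. Adds L.
L first appears in round 2.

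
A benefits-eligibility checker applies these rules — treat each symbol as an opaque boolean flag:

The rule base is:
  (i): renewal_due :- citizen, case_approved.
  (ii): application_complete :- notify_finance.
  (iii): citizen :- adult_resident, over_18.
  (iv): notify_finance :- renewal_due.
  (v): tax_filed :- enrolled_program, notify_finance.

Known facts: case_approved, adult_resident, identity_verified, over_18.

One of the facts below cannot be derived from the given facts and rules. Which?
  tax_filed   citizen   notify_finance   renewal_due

tax_filed

Round 1: (iii) [citizen :- adult_resident, over_18.]. Adds citizen.
Round 2: (i) [renewal_due :- citizen, case_approved.]. Adds renewal_due.
Round 3: (iv) [notify_finance :- renewal_due.]. Adds notify_finance.
Round 4: (ii) [application_complete :- notify_finance.]. Adds application_complete.
Derived: citizen (round 1), renewal_due (round 2), notify_finance (round 3). tax_filed never appears in any round.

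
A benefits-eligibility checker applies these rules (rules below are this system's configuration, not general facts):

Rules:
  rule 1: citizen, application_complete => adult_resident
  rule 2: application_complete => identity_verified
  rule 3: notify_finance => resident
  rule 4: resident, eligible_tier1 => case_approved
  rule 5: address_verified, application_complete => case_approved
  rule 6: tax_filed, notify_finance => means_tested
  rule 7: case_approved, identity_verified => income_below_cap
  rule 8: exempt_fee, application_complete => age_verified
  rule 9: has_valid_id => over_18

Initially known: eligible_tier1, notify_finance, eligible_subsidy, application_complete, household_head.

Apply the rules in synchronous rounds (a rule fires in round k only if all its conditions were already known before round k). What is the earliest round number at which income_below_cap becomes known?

3

[1] rule 2 [application_complete => identity_verified]; rule 3 [notify_finance => resident]. ⇒ new: identity_verified, resident.
[2] rule 4 [resident, eligible_tier1 => case_approved]. ⇒ new: case_approved.
[3] rule 7 [case_approved, identity_verified => income_below_cap]. ⇒ new: income_below_cap.
income_below_cap first appears in round 3.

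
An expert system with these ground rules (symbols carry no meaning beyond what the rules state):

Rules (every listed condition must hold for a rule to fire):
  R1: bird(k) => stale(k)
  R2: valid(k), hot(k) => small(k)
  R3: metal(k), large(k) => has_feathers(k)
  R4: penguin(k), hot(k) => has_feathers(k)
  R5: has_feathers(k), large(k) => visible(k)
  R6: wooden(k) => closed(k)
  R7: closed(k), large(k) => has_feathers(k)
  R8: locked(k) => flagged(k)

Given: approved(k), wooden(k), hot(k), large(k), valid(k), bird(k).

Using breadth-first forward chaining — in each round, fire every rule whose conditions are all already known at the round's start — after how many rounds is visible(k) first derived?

Round 1 — R1, R2, R6, derive stale(k), small(k), closed(k).
Round 2 — R7, derive has_feathers(k).
Round 3 — R5, derive visible(k).
visible(k) first appears in round 3.

3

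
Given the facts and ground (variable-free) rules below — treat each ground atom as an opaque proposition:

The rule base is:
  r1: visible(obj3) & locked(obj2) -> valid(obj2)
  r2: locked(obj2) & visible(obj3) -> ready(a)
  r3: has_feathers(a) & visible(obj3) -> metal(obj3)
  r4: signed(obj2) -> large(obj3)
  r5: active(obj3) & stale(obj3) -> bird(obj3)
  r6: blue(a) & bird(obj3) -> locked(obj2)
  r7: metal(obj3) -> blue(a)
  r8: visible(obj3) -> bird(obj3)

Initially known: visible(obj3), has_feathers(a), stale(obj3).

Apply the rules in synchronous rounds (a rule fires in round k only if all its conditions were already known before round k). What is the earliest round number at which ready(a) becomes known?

Round 1: r3 [has_feathers(a) & visible(obj3) -> metal(obj3)]; r8 [visible(obj3) -> bird(obj3)]. New: metal(obj3), bird(obj3).
Round 2: r7 [metal(obj3) -> blue(a)]. New: blue(a).
Round 3: r6 [blue(a) & bird(obj3) -> locked(obj2)]. New: locked(obj2).
Round 4: r1 [visible(obj3) & locked(obj2) -> valid(obj2)]; r2 [locked(obj2) & visible(obj3) -> ready(a)]. New: valid(obj2), ready(a).
ready(a) first appears in round 4.

4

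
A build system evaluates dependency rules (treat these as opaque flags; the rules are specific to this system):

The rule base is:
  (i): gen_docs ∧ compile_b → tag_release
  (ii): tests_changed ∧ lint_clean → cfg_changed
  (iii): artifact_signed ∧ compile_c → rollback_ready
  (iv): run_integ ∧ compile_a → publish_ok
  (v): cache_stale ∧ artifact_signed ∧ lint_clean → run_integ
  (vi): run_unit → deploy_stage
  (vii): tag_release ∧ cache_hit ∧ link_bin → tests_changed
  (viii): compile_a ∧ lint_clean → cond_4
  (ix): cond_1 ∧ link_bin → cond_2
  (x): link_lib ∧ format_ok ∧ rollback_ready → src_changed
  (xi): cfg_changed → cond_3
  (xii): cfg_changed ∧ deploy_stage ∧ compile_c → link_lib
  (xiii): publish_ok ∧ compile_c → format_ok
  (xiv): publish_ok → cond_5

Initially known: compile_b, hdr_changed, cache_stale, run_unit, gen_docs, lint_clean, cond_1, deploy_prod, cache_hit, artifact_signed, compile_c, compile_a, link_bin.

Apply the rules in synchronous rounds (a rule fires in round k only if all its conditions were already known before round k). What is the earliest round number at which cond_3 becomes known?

4

Round 1 — (i), (iii), (v), (vi), (viii), (ix), derive tag_release, rollback_ready, run_integ, deploy_stage, cond_4, cond_2.
Round 2 — (iv), (vii), derive publish_ok, tests_changed.
Round 3 — (ii), (xiii), (xiv), derive cfg_changed, format_ok, cond_5.
Round 4 — (xi), (xii), derive cond_3, link_lib.
cond_3 first appears in round 4.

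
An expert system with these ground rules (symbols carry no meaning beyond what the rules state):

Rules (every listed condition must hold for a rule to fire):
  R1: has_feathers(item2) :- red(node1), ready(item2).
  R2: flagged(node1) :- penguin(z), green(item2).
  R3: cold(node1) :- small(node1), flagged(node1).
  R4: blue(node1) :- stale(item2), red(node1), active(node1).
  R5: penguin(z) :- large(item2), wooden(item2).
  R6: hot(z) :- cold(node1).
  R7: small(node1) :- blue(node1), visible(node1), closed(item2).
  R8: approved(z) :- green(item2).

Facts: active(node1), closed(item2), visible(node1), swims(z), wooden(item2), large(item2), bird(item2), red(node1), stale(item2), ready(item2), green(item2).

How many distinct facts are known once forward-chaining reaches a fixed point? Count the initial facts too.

Round 1 fires R1, R4, R5, R8, giving has_feathers(item2), blue(node1), penguin(z), approved(z).
Round 2 fires R2, R7, giving flagged(node1), small(node1).
Round 3 fires R3, giving cold(node1).
Round 4 fires R6, giving hot(z).
Closure: {active(node1), approved(z), bird(item2), blue(node1), closed(item2), cold(node1), flagged(node1), green(item2), has_feathers(item2), hot(z), large(item2), penguin(z), ready(item2), red(node1), small(node1), stale(item2), swims(z), visible(node1), wooden(item2)} — 19 facts.

19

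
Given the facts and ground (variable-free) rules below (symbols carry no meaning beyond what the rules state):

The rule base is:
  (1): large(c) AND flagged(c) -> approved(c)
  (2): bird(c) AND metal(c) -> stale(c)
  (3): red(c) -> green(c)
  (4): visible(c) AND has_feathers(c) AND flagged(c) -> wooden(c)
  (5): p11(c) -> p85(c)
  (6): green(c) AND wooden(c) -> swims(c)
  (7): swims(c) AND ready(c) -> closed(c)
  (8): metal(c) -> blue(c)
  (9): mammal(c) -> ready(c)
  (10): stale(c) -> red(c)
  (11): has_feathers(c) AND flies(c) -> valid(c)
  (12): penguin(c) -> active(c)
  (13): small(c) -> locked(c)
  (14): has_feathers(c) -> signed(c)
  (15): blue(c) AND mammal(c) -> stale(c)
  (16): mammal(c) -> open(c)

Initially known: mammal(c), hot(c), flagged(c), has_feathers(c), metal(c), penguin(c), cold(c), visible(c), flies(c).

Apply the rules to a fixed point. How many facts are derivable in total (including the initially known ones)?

[1] (4) [visible(c) AND has_feathers(c) AND flagged(c) -> wooden(c)]; (8) [metal(c) -> blue(c)]; (9) [mammal(c) -> ready(c)]; (11) [has_feathers(c) AND flies(c) -> valid(c)]; (12) [penguin(c) -> active(c)]; (14) [has_feathers(c) -> signed(c)]; (16) [mammal(c) -> open(c)]. ⇒ new: wooden(c), blue(c), ready(c), valid(c), active(c), signed(c), open(c).
[2] (15) [blue(c) AND mammal(c) -> stale(c)]. ⇒ new: stale(c).
[3] (10) [stale(c) -> red(c)]. ⇒ new: red(c).
[4] (3) [red(c) -> green(c)]. ⇒ new: green(c).
[5] (6) [green(c) AND wooden(c) -> swims(c)]. ⇒ new: swims(c).
[6] (7) [swims(c) AND ready(c) -> closed(c)]. ⇒ new: closed(c).
Closure: {active(c), blue(c), closed(c), cold(c), flagged(c), flies(c), green(c), has_feathers(c), hot(c), mammal(c), metal(c), open(c), penguin(c), ready(c), red(c), signed(c), stale(c), swims(c), valid(c), visible(c), wooden(c)} — 21 facts.

21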